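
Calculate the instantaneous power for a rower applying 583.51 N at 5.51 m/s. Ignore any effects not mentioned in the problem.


P = F * v
P = 583.51 * 5.51
P = 3215.1401 W

3215.1401 W


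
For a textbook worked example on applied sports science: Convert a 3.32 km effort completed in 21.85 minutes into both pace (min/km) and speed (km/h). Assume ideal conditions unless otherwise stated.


Pace = time / distance = 21.85 min / 3.32 km = 6.5813 min/km
Speed = distance / time_in_hours = 3.32 / 0.3642 hr
Speed = 9.1167 km/h

6.5813 min/km, 9.1167 km/h


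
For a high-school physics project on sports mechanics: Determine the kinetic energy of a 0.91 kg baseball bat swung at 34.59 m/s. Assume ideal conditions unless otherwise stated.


KE = 0.5 * m * v^2
KE = 0.5 * 0.91 * 34.59^2
KE = 0.5 * 0.91 * 1196.4681 = 544.393 J

544.393 J


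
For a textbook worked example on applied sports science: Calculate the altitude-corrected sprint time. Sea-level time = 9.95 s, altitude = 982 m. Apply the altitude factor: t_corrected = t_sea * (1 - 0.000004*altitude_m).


Correction factor = 1 - 0.000004 * 982 = 0.996072
t_corrected = t_sea * factor = 9.95 * 0.996072
t_corrected = 9.9109 s

9.9109 s


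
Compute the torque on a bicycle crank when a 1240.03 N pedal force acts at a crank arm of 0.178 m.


tau = F * d
tau = 1240.03 * 0.178
tau = 220.7253 N*m

220.7253 N*m


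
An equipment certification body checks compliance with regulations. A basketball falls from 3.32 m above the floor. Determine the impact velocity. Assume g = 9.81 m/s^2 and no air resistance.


v = sqrt(2 * g * h)
v = sqrt(2 * 9.81 * 3.32)
v = sqrt(65.1384) = 8.0708 m/s

8.0708 m/s


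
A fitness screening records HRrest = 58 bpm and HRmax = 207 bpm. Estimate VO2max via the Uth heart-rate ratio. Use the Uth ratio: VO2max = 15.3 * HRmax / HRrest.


VO2max = 15.3 * HRmax / HRrest
VO2max = 15.3 * 207 / 58
VO2max = 3167.1 / 58 = 54.6052 mL/kg/min

54.6052 mL/kg/min


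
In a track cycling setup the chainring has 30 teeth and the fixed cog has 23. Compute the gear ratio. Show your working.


GR = front_teeth / rear_teeth
GR = 30 / 23
GR = 1.3043

1.3043


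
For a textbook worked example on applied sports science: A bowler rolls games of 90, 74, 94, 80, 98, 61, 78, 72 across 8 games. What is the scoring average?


Average = sum / n
Sum = 647
Average = 647 / 8 = 80.875

80.875


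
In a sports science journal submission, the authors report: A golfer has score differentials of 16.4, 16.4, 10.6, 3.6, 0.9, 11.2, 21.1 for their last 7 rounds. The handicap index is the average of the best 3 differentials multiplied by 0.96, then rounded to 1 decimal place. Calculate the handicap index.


All differentials: 16.4, 16.4, 10.6, 3.6, 0.9, 11.2, 21.1
Sorted: 0.9, 3.6, 10.6, 11.2, 16.4, 16.4, 21.1
Best 3: 0.9, 3.6, 10.6
Average of best = 15.1 / 3 = 5.0333
Raw index = 5.0333 * 0.96 = 4.832
Handicap index = round(4.832, 1) = 4.8

4.8


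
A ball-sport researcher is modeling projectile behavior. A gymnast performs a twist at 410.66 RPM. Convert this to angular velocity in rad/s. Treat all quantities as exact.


omega = RPM * 2 * pi / 60
omega = 410.66 * 2 * 3.14159 / 60
omega = 2580.2529 / 60 = 43.0042 rad/s

43.0042 rad/s


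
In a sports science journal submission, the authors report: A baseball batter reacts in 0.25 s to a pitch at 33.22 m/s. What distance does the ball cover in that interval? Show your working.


d = v * t
d = 33.22 * 0.25
d = 8.305 m

8.305 m


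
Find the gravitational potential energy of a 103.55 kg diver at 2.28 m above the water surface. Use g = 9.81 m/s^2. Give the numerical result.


PE = m * g * h
PE = 103.55 * 9.81 * 2.28
PE = 1015.8255 * 2.28 = 2316.0821 J

2316.0821 J


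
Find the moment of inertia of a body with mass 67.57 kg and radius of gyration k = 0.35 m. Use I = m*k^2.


I = m * k^2
I = 67.57 * 0.35^2
I = 67.57 * 0.1225 = 8.2773 kg*m^2

8.2773 kg*m^2


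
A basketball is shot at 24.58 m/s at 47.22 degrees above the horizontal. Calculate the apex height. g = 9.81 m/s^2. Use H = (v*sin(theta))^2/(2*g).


H = (v*sin(theta))^2 / (2*g)
vy = v*sin(theta) = 24.58 * sin(47.22 deg) = 18.0409 m/s
H = vy^2 / (2*g) = 325.4744 / (2*9.81)
H = 325.4744 / 19.62 = 16.5889 m

16.5889 m


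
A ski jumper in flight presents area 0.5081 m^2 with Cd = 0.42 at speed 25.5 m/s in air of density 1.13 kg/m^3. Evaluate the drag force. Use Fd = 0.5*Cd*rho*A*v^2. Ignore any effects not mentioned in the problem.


Fd = 0.5 * Cd * rho * A * v^2
Fd = 0.5 * 0.42 * 1.13 * 0.5081 * 25.5^2
v^2 = 650.25
Fd = 0.5 * 0.42 * 1.13 * 0.5081 * 650.25 = 78.402 N

78.402 N


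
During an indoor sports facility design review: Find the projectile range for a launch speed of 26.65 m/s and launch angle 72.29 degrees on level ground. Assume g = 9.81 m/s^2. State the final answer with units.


R = v^2 * sin(2*theta) / g
Convert angle to radians: theta = 72.29 deg = 1.2617 rad
sin(2*theta) = sin(2.5234) = 0.5796
R = 26.65^2 * 0.5796 / 9.81
R = 710.2225 * 0.5796 / 9.81 = 41.9593 m

41.9593 m


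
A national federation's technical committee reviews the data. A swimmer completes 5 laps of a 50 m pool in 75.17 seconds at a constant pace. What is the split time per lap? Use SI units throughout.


Split time = total_time / n_laps = 75.17 / 5
Split time = 15.034 s per lap

15.034 s


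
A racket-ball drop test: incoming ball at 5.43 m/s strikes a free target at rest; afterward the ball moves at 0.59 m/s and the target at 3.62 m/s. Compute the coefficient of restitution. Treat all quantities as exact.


e = (v2_after - v1_after) / (v1_before - v2_before)
Numerator = 3.62 - 0.59 = 3.03
Denominator = 5.43 - 0 = 5.43
e = 3.03 / 5.43 = 0.558

0.558


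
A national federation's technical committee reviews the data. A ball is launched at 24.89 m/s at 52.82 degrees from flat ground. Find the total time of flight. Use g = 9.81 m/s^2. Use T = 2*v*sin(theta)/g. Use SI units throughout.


T = 2*v*sin(theta)/g
sin(theta) = sin(52.82 deg) = 0.7967
T = 2*24.89*0.7967 / 9.81
T = 39.6618 / 9.81 = 4.043 s

4.043 s


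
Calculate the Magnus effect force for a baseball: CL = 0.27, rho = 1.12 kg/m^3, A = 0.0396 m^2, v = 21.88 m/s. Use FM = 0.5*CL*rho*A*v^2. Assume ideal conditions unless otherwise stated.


FM = 0.5 * CL * rho * A * v^2
FM = 0.5 * 0.27 * 1.12 * 0.0396 * 21.88^2
v^2 = 478.7344
FM = 0.5 * 0.27 * 1.12 * 0.0396 * 478.7344 = 2.8664 N

2.8664 N


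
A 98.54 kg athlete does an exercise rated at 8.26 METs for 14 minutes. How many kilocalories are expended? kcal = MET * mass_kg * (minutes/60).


kcal = MET * mass * time_hr
Convert time: 14 min = 0.2333 hr
kcal = 8.26 * 98.54 * 0.2333
kcal = 189.9194 kcal

189.9194 kcal


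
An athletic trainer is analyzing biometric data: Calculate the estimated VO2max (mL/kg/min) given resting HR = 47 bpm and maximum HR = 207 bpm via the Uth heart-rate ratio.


VO2max = 15.3 * HRmax / HRrest
VO2max = 15.3 * 207 / 47
VO2max = 3167.1 / 47 = 67.3851 mL/kg/min

67.3851 mL/kg/min


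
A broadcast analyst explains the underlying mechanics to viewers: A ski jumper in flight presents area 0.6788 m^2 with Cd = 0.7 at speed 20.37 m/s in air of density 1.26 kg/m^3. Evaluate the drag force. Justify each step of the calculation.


Fd = 0.5 * Cd * rho * A * v^2
Fd = 0.5 * 0.7 * 1.26 * 0.6788 * 20.37^2
v^2 = 414.9369
Fd = 0.5 * 0.7 * 1.26 * 0.6788 * 414.9369 = 124.2117 N

124.2117 N


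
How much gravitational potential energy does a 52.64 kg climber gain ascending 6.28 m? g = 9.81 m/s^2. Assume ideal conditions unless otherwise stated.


PE = m * g * h
PE = 52.64 * 9.81 * 6.28
PE = 516.3984 * 6.28 = 3242.982 J

3242.982 J


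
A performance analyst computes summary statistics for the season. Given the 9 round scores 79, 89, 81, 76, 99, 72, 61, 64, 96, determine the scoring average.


Average = sum / n
Sum = 717
Average = 717 / 9 = 79.6667

79.6667


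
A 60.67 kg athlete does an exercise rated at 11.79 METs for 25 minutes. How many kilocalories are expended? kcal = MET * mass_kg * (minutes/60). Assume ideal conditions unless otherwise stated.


kcal = MET * mass * time_hr
Convert time: 25 min = 0.4167 hr
kcal = 11.79 * 60.67 * 0.4167
kcal = 298.0414 kcal

298.0414 kcal


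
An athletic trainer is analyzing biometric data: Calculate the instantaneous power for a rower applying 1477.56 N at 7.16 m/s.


P = F * v
P = 1477.56 * 7.16
P = 10579.3296 W

10579.3296 W


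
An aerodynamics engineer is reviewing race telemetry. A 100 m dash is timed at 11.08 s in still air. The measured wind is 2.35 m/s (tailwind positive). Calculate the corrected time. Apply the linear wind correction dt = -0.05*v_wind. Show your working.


dt = -0.05 * v_wind = -0.05 * 2.35 = -0.1175 s
t_corrected = t_still + dt = 11.08 + (-0.1175)
t_corrected = 10.9625 s

10.9625 s


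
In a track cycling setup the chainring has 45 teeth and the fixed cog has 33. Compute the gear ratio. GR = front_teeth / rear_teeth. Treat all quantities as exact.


GR = front_teeth / rear_teeth
GR = 45 / 33
GR = 1.3636

1.3636


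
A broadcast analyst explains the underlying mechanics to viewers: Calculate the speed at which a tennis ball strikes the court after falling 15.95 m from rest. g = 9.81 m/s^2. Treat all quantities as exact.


v = sqrt(2 * g * h)
v = sqrt(2 * 9.81 * 15.95)
v = sqrt(312.939) = 17.6901 m/s

17.6901 m/s


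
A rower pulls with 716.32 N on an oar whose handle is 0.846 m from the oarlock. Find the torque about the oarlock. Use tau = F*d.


tau = F * d
tau = 716.32 * 0.846
tau = 606.0067 N*m

606.0067 N*m


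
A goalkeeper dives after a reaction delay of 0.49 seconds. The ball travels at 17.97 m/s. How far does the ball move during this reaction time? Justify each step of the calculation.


d = v * t
d = 17.97 * 0.49
d = 8.8053 m

8.8053 m


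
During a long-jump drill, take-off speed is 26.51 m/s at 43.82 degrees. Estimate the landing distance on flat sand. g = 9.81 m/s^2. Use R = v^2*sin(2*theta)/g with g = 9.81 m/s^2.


R = v^2 * sin(2*theta) / g
Convert angle to radians: theta = 43.82 deg = 0.7648 rad
sin(2*theta) = sin(1.5296) = 0.9992
R = 26.51^2 * 0.9992 / 9.81
R = 702.7801 * 0.9992 / 9.81 = 71.5784 m

71.5784 m


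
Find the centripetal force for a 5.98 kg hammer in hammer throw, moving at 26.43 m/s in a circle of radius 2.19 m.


Fc = m * v^2 / r
v^2 = 26.43^2 = 698.5449
Fc = 5.98 * 698.5449 / 2.19
Fc = 4177.2985 / 2.19 = 1907.4422 N

1907.4422 N


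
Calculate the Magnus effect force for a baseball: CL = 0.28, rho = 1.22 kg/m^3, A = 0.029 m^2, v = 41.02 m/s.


FM = 0.5 * CL * rho * A * v^2
FM = 0.5 * 0.28 * 1.22 * 0.029 * 41.02^2
v^2 = 1682.6404
FM = 0.5 * 0.28 * 1.22 * 0.029 * 1682.6404 = 8.3345 N

8.3345 N


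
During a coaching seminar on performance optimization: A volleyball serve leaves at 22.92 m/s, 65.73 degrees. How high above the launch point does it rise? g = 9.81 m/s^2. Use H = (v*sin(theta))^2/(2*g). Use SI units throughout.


H = (v*sin(theta))^2 / (2*g)
vy = v*sin(theta) = 22.92 * sin(65.73 deg) = 20.8943 m/s
H = vy^2 / (2*g) = 436.5717 / (2*9.81)
H = 436.5717 / 19.62 = 22.2514 m

22.2514 m


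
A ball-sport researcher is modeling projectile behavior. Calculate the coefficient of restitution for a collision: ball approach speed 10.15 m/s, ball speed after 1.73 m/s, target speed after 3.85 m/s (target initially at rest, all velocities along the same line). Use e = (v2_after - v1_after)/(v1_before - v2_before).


e = (v2_after - v1_after) / (v1_before - v2_before)
Numerator = 3.85 - 1.73 = 2.12
Denominator = 10.15 - 0 = 10.15
e = 2.12 / 10.15 = 0.2089

0.2089


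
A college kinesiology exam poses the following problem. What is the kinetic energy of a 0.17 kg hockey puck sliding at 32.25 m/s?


KE = 0.5 * m * v^2
KE = 0.5 * 0.17 * 32.25^2
KE = 0.5 * 0.17 * 1040.0625 = 88.4053 J

88.4053 J


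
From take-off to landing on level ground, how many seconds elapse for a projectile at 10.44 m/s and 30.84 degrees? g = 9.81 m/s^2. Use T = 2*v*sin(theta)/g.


T = 2*v*sin(theta)/g
sin(theta) = sin(30.84 deg) = 0.5126
T = 2*10.44*0.5126 / 9.81
T = 10.704 / 9.81 = 1.0911 s

1.0911 s


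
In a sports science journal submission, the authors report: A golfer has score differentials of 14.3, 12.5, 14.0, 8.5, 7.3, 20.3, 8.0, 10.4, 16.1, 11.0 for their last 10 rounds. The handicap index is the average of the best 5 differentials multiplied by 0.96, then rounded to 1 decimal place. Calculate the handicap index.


All differentials: 14.3, 12.5, 14.0, 8.5, 7.3, 20.3, 8.0, 10.4, 16.1, 11.0
Sorted: 7.3, 8.0, 8.5, 10.4, 11.0, 12.5, 14.0, 14.3, 16.1, 20.3
Best 5: 7.3, 8.0, 8.5, 10.4, 11.0
Average of best = 45.2 / 5 = 9.04
Raw index = 9.04 * 0.96 = 8.6784
Handicap index = round(8.6784, 1) = 8.7

8.7


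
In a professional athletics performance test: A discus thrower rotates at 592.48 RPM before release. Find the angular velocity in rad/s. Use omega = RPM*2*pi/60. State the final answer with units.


omega = RPM * 2 * pi / 60
omega = 592.48 * 2 * 3.14159 / 60
omega = 3722.6616 / 60 = 62.0444 rad/s

62.0444 rad/s


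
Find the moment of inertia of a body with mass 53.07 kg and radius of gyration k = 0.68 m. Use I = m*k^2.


I = m * k^2
I = 53.07 * 0.68^2
I = 53.07 * 0.4624 = 24.5396 kg*m^2

24.5396 kg*m^2


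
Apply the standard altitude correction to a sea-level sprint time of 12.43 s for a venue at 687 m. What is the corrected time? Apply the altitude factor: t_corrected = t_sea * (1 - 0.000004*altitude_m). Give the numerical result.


Correction factor = 1 - 0.000004 * 687 = 0.997252
t_corrected = t_sea * factor = 12.43 * 0.997252
t_corrected = 12.3958 s

12.3958 s


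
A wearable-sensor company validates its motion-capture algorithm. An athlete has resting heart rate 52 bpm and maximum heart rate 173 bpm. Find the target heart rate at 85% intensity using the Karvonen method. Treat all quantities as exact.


Target = HRrest + pct*(HRmax - HRrest)
Heart rate reserve = HRmax - HRrest = 173 - 52 = 121 bpm
Fraction = 85% = 0.85
Target = 52 + 0.85 * 121
Target = 52 + 102.85 = 154.85 bpm

154.85 bpm


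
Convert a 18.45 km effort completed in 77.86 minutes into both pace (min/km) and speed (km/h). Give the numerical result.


Pace = time / distance = 77.86 min / 18.45 km = 4.2201 min/km
Speed = distance / time_in_hours = 18.45 / 1.2977 hr
Speed = 14.2178 km/h

4.2201 min/km, 14.2178 km/h


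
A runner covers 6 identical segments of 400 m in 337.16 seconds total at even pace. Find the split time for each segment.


Split time = total_time / n_laps = 337.16 / 6
Split time = 56.1933 s per lap

56.1933 s


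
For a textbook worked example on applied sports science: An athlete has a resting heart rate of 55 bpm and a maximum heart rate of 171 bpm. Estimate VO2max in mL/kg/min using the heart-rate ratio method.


VO2max = 15.3 * HRmax / HRrest
VO2max = 15.3 * 171 / 55
VO2max = 2616.3 / 55 = 47.5691 mL/kg/min

47.5691 mL/kg/min


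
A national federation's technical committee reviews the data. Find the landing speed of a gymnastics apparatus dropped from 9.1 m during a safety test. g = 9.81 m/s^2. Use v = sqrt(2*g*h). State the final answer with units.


v = sqrt(2 * g * h)
v = sqrt(2 * 9.81 * 9.1)
v = sqrt(178.542) = 13.362 m/s

13.362 m/s


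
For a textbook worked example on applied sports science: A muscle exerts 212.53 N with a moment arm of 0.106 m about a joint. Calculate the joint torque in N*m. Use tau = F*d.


tau = F * d
tau = 212.53 * 0.106
tau = 22.5282 N*m

22.5282 N*m


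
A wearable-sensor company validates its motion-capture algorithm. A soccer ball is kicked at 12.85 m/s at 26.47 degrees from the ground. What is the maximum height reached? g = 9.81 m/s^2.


H = (v*sin(theta))^2 / (2*g)
vy = v*sin(theta) = 12.85 * sin(26.47 deg) = 5.7276 m/s
H = vy^2 / (2*g) = 32.8056 / (2*9.81)
H = 32.8056 / 19.62 = 1.6721 m

1.6721 m


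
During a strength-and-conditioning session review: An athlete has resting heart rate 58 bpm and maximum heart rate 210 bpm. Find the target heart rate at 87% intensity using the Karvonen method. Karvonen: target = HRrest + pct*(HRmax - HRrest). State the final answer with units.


Target = HRrest + pct*(HRmax - HRrest)
Heart rate reserve = HRmax - HRrest = 210 - 58 = 152 bpm
Fraction = 87% = 0.87
Target = 58 + 0.87 * 152
Target = 58 + 132.24 = 190.24 bpm

190.24 bpm


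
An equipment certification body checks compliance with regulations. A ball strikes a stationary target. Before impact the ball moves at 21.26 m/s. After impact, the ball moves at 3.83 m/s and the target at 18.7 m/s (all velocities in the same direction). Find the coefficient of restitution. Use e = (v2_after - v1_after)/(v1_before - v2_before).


e = (v2_after - v1_after) / (v1_before - v2_before)
Numerator = 18.7 - 3.83 = 14.87
Denominator = 21.26 - 0 = 21.26
e = 14.87 / 21.26 = 0.6994

0.6994


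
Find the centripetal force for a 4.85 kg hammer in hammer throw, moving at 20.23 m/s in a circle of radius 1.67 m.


Fc = m * v^2 / r
v^2 = 20.23^2 = 409.2529
Fc = 4.85 * 409.2529 / 1.67
Fc = 1984.8766 / 1.67 = 1188.5488 N

1188.5488 N


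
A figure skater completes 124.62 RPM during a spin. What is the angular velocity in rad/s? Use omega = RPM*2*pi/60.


omega = RPM * 2 * pi / 60
omega = 124.62 * 2 * 3.14159 / 60
omega = 783.0106 / 60 = 13.0502 rad/s

13.0502 rad/s


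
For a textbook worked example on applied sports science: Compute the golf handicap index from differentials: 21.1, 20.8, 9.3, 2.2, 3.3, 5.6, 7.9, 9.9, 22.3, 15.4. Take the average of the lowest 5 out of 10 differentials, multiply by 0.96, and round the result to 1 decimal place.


All differentials: 21.1, 20.8, 9.3, 2.2, 3.3, 5.6, 7.9, 9.9, 22.3, 15.4
Sorted: 2.2, 3.3, 5.6, 7.9, 9.3, 9.9, 15.4, 20.8, 21.1, 22.3
Best 5: 2.2, 3.3, 5.6, 7.9, 9.3
Average of best = 28.3 / 5 = 5.66
Raw index = 5.66 * 0.96 = 5.4336
Handicap index = round(5.4336, 1) = 5.4

5.4


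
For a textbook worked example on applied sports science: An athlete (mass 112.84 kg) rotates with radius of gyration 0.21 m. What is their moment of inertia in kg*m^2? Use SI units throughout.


I = m * k^2
I = 112.84 * 0.21^2
I = 112.84 * 0.0441 = 4.9762 kg*m^2

4.9762 kg*m^2


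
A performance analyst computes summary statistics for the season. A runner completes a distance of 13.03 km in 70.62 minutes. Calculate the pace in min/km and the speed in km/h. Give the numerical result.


Pace = time / distance = 70.62 min / 13.03 km = 5.4198 min/km
Speed = distance / time_in_hours = 13.03 / 1.177 hr
Speed = 11.0705 km/h

5.4198 min/km, 11.0705 km/h


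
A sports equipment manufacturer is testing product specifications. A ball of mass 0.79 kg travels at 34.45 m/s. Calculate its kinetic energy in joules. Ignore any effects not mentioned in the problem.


KE = 0.5 * m * v^2
KE = 0.5 * 0.79 * 34.45^2
KE = 0.5 * 0.79 * 1186.8025 = 468.787 J

468.787 J


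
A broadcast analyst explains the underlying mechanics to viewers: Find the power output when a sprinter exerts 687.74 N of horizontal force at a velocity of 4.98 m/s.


P = F * v
P = 687.74 * 4.98
P = 3424.9452 W

3424.9452 W


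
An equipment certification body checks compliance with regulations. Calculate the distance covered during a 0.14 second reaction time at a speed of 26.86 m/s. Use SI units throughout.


d = v * t
d = 26.86 * 0.14
d = 3.7604 m

3.7604 m


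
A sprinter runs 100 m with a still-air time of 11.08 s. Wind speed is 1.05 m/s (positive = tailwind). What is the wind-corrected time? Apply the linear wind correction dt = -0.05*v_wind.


dt = -0.05 * v_wind = -0.05 * 1.05 = -0.0525 s
t_corrected = t_still + dt = 11.08 + (-0.0525)
t_corrected = 11.0275 s

11.0275 s


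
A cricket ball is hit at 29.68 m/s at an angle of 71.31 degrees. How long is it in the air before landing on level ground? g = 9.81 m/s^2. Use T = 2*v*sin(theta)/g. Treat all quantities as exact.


T = 2*v*sin(theta)/g
sin(theta) = sin(71.31 deg) = 0.9473
T = 2*29.68*0.9473 / 9.81
T = 56.2297 / 9.81 = 5.7319 s

5.7319 s


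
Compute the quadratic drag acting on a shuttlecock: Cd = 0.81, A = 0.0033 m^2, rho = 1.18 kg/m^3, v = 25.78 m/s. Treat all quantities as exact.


Fd = 0.5 * Cd * rho * A * v^2
Fd = 0.5 * 0.81 * 1.18 * 0.0033 * 25.78^2
v^2 = 664.6084
Fd = 0.5 * 0.81 * 1.18 * 0.0033 * 664.6084 = 1.0481 N

1.0481 N


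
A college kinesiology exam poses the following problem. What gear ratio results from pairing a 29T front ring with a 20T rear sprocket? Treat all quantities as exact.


GR = front_teeth / rear_teeth
GR = 29 / 20
GR = 1.45

1.45


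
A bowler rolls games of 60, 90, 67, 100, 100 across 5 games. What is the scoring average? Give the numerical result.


Average = sum / n
Sum = 417
Average = 417 / 5 = 83.4

83.4


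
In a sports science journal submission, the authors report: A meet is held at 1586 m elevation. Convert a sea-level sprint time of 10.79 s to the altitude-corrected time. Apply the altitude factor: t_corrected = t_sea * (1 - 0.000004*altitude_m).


Correction factor = 1 - 0.000004 * 1586 = 0.993656
t_corrected = t_sea * factor = 10.79 * 0.993656
t_corrected = 10.7215 s

10.7215 s


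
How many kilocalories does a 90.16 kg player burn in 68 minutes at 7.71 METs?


kcal = MET * mass * time_hr
Convert time: 68 min = 1.1333 hr
kcal = 7.71 * 90.16 * 1.1333
kcal = 787.8181 kcal

787.8181 kcal


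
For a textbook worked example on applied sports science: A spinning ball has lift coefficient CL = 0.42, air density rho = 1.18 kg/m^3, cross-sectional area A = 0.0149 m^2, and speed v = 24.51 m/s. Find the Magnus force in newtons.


FM = 0.5 * CL * rho * A * v^2
FM = 0.5 * 0.42 * 1.18 * 0.0149 * 24.51^2
v^2 = 600.7401
FM = 0.5 * 0.42 * 1.18 * 0.0149 * 600.7401 = 2.2181 N

2.2181 N


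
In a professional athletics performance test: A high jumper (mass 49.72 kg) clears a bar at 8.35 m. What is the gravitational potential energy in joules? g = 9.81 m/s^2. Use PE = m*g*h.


PE = m * g * h
PE = 49.72 * 9.81 * 8.35
PE = 487.7532 * 8.35 = 4072.7392 J

4072.7392 J


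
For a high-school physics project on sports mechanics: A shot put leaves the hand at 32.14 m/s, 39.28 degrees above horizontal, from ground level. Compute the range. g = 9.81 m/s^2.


R = v^2 * sin(2*theta) / g
Convert angle to radians: theta = 39.28 deg = 0.6856 rad
sin(2*theta) = sin(1.3711) = 0.9801
R = 32.14^2 * 0.9801 / 9.81
R = 1032.9796 * 0.9801 / 9.81 = 103.2067 m

103.2067 m


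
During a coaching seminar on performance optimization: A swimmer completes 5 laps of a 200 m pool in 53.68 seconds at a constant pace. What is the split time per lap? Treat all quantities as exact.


Split time = total_time / n_laps = 53.68 / 5
Split time = 10.736 s per lap

10.736 s


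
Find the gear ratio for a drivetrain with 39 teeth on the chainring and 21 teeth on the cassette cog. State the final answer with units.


GR = front_teeth / rear_teeth
GR = 39 / 21
GR = 1.8571

1.8571


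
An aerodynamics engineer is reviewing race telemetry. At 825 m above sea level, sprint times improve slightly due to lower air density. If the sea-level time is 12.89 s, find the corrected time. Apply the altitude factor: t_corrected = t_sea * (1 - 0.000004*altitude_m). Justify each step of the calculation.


Correction factor = 1 - 0.000004 * 825 = 0.9967
t_corrected = t_sea * factor = 12.89 * 0.9967
t_corrected = 12.8475 s

12.8475 s


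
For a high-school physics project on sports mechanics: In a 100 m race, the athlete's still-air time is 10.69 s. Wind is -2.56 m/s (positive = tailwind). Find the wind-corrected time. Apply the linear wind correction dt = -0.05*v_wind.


dt = -0.05 * v_wind = -0.05 * -2.56 = 0.128 s
t_corrected = t_still + dt = 10.69 + (0.128)
t_corrected = 10.818 s

10.818 s


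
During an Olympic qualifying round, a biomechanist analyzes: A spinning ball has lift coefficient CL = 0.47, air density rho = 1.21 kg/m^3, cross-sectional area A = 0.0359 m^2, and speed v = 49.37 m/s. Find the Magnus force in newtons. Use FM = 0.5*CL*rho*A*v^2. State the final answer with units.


FM = 0.5 * CL * rho * A * v^2
FM = 0.5 * 0.47 * 1.21 * 0.0359 * 49.37^2
v^2 = 2437.3969
FM = 0.5 * 0.47 * 1.21 * 0.0359 * 2437.3969 = 24.8813 N

24.8813 N


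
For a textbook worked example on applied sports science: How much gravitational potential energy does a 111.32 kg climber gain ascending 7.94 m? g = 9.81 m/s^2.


PE = m * g * h
PE = 111.32 * 9.81 * 7.94
PE = 1092.0492 * 7.94 = 8670.8706 J

8670.8706 J


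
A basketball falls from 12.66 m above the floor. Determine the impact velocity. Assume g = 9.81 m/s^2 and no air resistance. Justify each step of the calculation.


v = sqrt(2 * g * h)
v = sqrt(2 * 9.81 * 12.66)
v = sqrt(248.3892) = 15.7604 m/s

15.7604 m/s


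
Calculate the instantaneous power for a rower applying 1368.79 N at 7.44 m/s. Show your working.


P = F * v
P = 1368.79 * 7.44
P = 10183.7976 W

10183.7976 W


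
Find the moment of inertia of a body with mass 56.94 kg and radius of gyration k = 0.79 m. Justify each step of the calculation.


I = m * k^2
I = 56.94 * 0.79^2
I = 56.94 * 0.6241 = 35.5363 kg*m^2

35.5363 kg*m^2


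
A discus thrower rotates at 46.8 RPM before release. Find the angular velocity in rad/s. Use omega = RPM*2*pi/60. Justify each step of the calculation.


omega = RPM * 2 * pi / 60
omega = 46.8 * 2 * 3.14159 / 60
omega = 294.0531 / 60 = 4.9009 rad/s

4.9009 rad/s


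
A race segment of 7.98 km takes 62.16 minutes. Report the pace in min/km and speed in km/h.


Pace = time / distance = 62.16 min / 7.98 km = 7.7895 min/km
Speed = distance / time_in_hours = 7.98 / 1.036 hr
Speed = 7.7027 km/h

7.7895 min/km, 7.7027 km/h


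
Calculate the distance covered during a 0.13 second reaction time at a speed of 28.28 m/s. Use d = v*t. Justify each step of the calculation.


d = v * t
d = 28.28 * 0.13
d = 3.6764 m

3.6764 m


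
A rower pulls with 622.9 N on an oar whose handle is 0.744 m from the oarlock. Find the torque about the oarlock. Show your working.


tau = F * d
tau = 622.9 * 0.744
tau = 463.4376 N*m

463.4376 N*m


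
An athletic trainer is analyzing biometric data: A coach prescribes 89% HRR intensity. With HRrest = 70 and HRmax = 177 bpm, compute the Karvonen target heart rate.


Target = HRrest + pct*(HRmax - HRrest)
Heart rate reserve = HRmax - HRrest = 177 - 70 = 107 bpm
Fraction = 89% = 0.89
Target = 70 + 0.89 * 107
Target = 70 + 95.23 = 165.23 bpm

165.23 bpm


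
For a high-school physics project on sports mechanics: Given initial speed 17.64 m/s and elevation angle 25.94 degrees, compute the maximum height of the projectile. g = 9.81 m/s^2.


H = (v*sin(theta))^2 / (2*g)
vy = v*sin(theta) = 17.64 * sin(25.94 deg) = 7.7163 m/s
H = vy^2 / (2*g) = 59.5407 / (2*9.81)
H = 59.5407 / 19.62 = 3.0347 m

3.0347 m


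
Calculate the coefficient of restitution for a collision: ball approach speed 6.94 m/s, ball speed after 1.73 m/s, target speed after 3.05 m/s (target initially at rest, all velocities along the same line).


e = (v2_after - v1_after) / (v1_before - v2_before)
Numerator = 3.05 - 1.73 = 1.32
Denominator = 6.94 - 0 = 6.94
e = 1.32 / 6.94 = 0.1902

0.1902


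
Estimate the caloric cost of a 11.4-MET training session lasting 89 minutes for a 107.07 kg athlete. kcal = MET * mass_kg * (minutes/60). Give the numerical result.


kcal = MET * mass * time_hr
Convert time: 89 min = 1.4833 hr
kcal = 11.4 * 107.07 * 1.4833
kcal = 1810.5537 kcal

1810.5537 kcal


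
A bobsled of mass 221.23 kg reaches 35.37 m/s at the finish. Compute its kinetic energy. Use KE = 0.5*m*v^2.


KE = 0.5 * m * v^2
KE = 0.5 * 221.23 * 35.37^2
KE = 0.5 * 221.23 * 1251.0369 = 138383.4467 J

138383.4467 J


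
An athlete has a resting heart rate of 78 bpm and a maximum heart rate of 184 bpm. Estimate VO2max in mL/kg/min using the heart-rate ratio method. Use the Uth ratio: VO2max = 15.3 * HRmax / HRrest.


VO2max = 15.3 * HRmax / HRrest
VO2max = 15.3 * 184 / 78
VO2max = 2815.2 / 78 = 36.0923 mL/kg/min

36.0923 mL/kg/min


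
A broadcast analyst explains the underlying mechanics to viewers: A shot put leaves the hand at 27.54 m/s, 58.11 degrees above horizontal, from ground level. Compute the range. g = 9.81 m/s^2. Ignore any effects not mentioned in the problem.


R = v^2 * sin(2*theta) / g
Convert angle to radians: theta = 58.11 deg = 1.0142 rad
sin(2*theta) = sin(2.0284) = 0.8971
R = 27.54^2 * 0.8971 / 9.81
R = 758.4516 * 0.8971 / 9.81 = 69.3588 m

69.3588 m


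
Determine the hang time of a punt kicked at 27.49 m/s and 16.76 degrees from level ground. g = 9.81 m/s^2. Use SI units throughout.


T = 2*v*sin(theta)/g
sin(theta) = sin(16.76 deg) = 0.2884
T = 2*27.49*0.2884 / 9.81
T = 15.8542 / 9.81 = 1.6161 s

1.6161 s


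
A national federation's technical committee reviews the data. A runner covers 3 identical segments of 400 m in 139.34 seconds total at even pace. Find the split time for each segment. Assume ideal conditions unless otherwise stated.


Split time = total_time / n_laps = 139.34 / 3
Split time = 46.4467 s per lap

46.4467 s


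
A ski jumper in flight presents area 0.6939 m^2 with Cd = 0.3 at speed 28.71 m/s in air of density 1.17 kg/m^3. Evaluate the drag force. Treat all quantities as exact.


Fd = 0.5 * Cd * rho * A * v^2
Fd = 0.5 * 0.3 * 1.17 * 0.6939 * 28.71^2
v^2 = 824.2641
Fd = 0.5 * 0.3 * 1.17 * 0.6939 * 824.2641 = 100.3784 N

100.3784 N


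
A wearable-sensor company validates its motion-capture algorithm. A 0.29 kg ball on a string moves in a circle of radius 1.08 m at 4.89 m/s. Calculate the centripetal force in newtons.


Fc = m * v^2 / r
v^2 = 4.89^2 = 23.9121
Fc = 0.29 * 23.9121 / 1.08
Fc = 6.9345 / 1.08 = 6.4208 N

6.4208 N


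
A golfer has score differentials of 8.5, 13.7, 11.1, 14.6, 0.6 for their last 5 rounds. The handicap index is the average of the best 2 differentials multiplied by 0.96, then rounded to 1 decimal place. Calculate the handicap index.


All differentials: 8.5, 13.7, 11.1, 14.6, 0.6
Sorted: 0.6, 8.5, 11.1, 13.7, 14.6
Best 2: 0.6, 8.5
Average of best = 9.1 / 2 = 4.55
Raw index = 4.55 * 0.96 = 4.368
Handicap index = round(4.368, 1) = 4.4

4.4


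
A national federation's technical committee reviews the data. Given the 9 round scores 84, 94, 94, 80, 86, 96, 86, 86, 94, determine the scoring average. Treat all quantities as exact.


Average = sum / n
Sum = 800
Average = 800 / 9 = 88.8889

88.8889


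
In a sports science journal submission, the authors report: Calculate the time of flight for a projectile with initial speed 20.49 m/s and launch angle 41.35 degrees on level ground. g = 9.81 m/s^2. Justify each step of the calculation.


T = 2*v*sin(theta)/g
sin(theta) = sin(41.35 deg) = 0.6607
T = 2*20.49*0.6607 / 9.81
T = 27.0737 / 9.81 = 2.7598 s

2.7598 s


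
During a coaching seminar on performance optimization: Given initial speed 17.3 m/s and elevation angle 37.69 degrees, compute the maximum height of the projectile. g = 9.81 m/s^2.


H = (v*sin(theta))^2 / (2*g)
vy = v*sin(theta) = 17.3 * sin(37.69 deg) = 10.577 m/s
H = vy^2 / (2*g) = 111.8735 / (2*9.81)
H = 111.8735 / 19.62 = 5.702 m

5.702 m


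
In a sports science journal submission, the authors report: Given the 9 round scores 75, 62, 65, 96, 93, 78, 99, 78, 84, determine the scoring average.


Average = sum / n
Sum = 730
Average = 730 / 9 = 81.1111

81.1111


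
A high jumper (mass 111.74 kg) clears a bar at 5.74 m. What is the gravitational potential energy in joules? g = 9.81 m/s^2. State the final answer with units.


PE = m * g * h
PE = 111.74 * 9.81 * 5.74
PE = 1096.1694 * 5.74 = 6292.0124 J

6292.0124 J


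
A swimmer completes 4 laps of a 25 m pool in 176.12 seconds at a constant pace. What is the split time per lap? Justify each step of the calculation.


Split time = total_time / n_laps = 176.12 / 4
Split time = 44.03 s per lap

44.03 s


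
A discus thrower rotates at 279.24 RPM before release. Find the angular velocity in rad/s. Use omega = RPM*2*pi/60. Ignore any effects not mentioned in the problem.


omega = RPM * 2 * pi / 60
omega = 279.24 * 2 * 3.14159 / 60
omega = 1754.5167 / 60 = 29.2419 rad/s

29.2419 rad/s


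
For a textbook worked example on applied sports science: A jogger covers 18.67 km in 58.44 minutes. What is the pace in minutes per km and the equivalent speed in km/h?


Pace = time / distance = 58.44 min / 18.67 km = 3.1302 min/km
Speed = distance / time_in_hours = 18.67 / 0.974 hr
Speed = 19.1684 km/h

3.1302 min/km, 19.1684 km/h


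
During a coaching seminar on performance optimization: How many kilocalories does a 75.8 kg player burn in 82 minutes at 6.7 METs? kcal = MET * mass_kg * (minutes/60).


kcal = MET * mass * time_hr
Convert time: 82 min = 1.3667 hr
kcal = 6.7 * 75.8 * 1.3667
kcal = 694.0753 kcal

694.0753 kcal


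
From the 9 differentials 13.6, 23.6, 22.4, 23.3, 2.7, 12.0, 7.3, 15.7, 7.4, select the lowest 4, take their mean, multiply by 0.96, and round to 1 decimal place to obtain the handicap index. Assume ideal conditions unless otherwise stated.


All differentials: 13.6, 23.6, 22.4, 23.3, 2.7, 12.0, 7.3, 15.7, 7.4
Sorted: 2.7, 7.3, 7.4, 12.0, 13.6, 15.7, 22.4, 23.3, 23.6
Best 4: 2.7, 7.3, 7.4, 12.0
Average of best = 29.4 / 4 = 7.35
Raw index = 7.35 * 0.96 = 7.056
Handicap index = round(7.056, 1) = 7.1

7.1


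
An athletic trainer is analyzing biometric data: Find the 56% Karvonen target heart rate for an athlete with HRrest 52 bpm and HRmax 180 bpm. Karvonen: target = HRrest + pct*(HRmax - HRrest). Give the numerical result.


Target = HRrest + pct*(HRmax - HRrest)
Heart rate reserve = HRmax - HRrest = 180 - 52 = 128 bpm
Fraction = 56% = 0.56
Target = 52 + 0.56 * 128
Target = 52 + 71.68 = 123.68 bpm

123.68 bpm


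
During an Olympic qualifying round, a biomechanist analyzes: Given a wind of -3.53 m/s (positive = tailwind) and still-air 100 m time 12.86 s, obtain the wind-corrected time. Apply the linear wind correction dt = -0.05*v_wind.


dt = -0.05 * v_wind = -0.05 * -3.53 = 0.1765 s
t_corrected = t_still + dt = 12.86 + (0.1765)
t_corrected = 13.0365 s

13.0365 s


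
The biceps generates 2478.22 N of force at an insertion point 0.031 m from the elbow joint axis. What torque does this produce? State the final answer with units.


tau = F * d
tau = 2478.22 * 0.031
tau = 76.8248 N*m

76.8248 N*m


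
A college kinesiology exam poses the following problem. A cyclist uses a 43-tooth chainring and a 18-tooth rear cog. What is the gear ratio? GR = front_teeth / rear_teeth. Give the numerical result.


GR = front_teeth / rear_teeth
GR = 43 / 18
GR = 2.3889

2.3889


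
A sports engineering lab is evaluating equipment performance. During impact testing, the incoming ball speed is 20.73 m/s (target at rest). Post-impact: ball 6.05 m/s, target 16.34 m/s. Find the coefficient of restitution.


e = (v2_after - v1_after) / (v1_before - v2_before)
Numerator = 16.34 - 6.05 = 10.29
Denominator = 20.73 - 0 = 20.73
e = 10.29 / 20.73 = 0.4964

0.4964


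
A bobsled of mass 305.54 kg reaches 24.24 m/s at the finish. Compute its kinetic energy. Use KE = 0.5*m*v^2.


KE = 0.5 * m * v^2
KE = 0.5 * 305.54 * 24.24^2
KE = 0.5 * 305.54 * 587.5776 = 89764.23 J

89764.23 J


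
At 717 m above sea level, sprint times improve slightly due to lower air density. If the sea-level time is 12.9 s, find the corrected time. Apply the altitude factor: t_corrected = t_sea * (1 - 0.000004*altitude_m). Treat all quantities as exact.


Correction factor = 1 - 0.000004 * 717 = 0.997132
t_corrected = t_sea * factor = 12.9 * 0.997132
t_corrected = 12.863 s

12.863 s


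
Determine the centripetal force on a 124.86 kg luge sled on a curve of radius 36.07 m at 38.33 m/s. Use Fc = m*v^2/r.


Fc = m * v^2 / r
v^2 = 38.33^2 = 1469.1889
Fc = 124.86 * 1469.1889 / 36.07
Fc = 183442.9261 / 36.07 = 5085.7479 N

5085.7479 N


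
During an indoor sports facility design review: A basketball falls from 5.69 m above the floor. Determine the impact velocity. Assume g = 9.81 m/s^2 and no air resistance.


v = sqrt(2 * g * h)
v = sqrt(2 * 9.81 * 5.69)
v = sqrt(111.6378) = 10.5659 m/s

10.5659 m/s


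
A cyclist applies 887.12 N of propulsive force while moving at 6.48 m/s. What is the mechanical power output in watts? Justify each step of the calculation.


P = F * v
P = 887.12 * 6.48
P = 5748.5376 W

5748.5376 W


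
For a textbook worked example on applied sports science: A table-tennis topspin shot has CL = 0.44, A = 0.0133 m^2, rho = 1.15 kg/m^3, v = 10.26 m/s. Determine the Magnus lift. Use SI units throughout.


FM = 0.5 * CL * rho * A * v^2
FM = 0.5 * 0.44 * 1.15 * 0.0133 * 10.26^2
v^2 = 105.2676
FM = 0.5 * 0.44 * 1.15 * 0.0133 * 105.2676 = 0.3542 N

0.3542 N


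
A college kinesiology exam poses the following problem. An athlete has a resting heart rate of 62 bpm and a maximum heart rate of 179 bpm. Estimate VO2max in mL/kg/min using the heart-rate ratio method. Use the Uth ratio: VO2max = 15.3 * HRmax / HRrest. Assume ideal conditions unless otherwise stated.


VO2max = 15.3 * HRmax / HRrest
VO2max = 15.3 * 179 / 62
VO2max = 2738.7 / 62 = 44.1726 mL/kg/min

44.1726 mL/kg/min


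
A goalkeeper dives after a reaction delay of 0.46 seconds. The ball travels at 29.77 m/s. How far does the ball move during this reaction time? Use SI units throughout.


d = v * t
d = 29.77 * 0.46
d = 13.6942 m

13.6942 m


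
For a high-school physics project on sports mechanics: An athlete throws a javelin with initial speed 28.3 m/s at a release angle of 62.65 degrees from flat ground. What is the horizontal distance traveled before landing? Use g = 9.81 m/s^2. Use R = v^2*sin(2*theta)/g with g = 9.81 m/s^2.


R = v^2 * sin(2*theta) / g
Convert angle to radians: theta = 62.65 deg = 1.0934 rad
sin(2*theta) = sin(2.1869) = 0.8161
R = 28.3^2 * 0.8161 / 9.81
R = 800.89 * 0.8161 / 9.81 = 66.6296 m

66.6296 m


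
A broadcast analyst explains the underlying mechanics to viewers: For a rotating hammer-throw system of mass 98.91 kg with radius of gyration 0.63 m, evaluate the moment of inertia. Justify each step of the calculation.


I = m * k^2
I = 98.91 * 0.63^2
I = 98.91 * 0.3969 = 39.2574 kg*m^2

39.2574 kg*m^2


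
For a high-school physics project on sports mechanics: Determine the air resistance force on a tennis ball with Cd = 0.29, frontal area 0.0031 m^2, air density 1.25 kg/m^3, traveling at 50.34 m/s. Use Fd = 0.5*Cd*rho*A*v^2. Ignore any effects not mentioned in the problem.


Fd = 0.5 * Cd * rho * A * v^2
Fd = 0.5 * 0.29 * 1.25 * 0.0031 * 50.34^2
v^2 = 2534.1156
Fd = 0.5 * 0.29 * 1.25 * 0.0031 * 2534.1156 = 1.4239 N

1.4239 N


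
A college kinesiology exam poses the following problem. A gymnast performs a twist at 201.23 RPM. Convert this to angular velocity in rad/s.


omega = RPM * 2 * pi / 60
omega = 201.23 * 2 * 3.14159 / 60
omega = 1264.3654 / 60 = 21.0728 rad/s

21.0728 rad/s


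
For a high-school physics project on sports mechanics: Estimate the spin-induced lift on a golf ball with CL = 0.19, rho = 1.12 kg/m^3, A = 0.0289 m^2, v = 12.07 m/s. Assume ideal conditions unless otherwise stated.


FM = 0.5 * CL * rho * A * v^2
FM = 0.5 * 0.19 * 1.12 * 0.0289 * 12.07^2
v^2 = 145.6849
FM = 0.5 * 0.19 * 1.12 * 0.0289 * 145.6849 = 0.448 N

0.448 N


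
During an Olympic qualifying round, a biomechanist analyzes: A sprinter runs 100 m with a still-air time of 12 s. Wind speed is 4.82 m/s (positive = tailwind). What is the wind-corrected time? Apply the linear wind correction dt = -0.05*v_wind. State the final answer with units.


dt = -0.05 * v_wind = -0.05 * 4.82 = -0.241 s
t_corrected = t_still + dt = 12 + (-0.241)
t_corrected = 11.759 s

11.759 s


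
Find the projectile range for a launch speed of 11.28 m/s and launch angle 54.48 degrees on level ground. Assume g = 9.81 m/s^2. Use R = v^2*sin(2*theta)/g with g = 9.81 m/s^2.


R = v^2 * sin(2*theta) / g
Convert angle to radians: theta = 54.48 deg = 0.9509 rad
sin(2*theta) = sin(1.9017) = 0.9457
R = 11.28^2 * 0.9457 / 9.81
R = 127.2384 * 0.9457 / 9.81 = 12.2666 m

12.2666 m
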